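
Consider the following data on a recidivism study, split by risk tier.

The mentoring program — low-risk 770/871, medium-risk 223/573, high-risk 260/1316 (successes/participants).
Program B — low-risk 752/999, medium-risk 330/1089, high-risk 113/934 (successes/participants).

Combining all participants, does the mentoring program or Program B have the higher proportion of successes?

Low-risk: the mentoring program 770/871 = 88.4%, Program B 752/999 = 75.3% → the mentoring program
Medium-risk: the mentoring program 223/573 = 38.9%, Program B 330/1089 = 30.3% → the mentoring program
High-risk: the mentoring program 260/1316 = 19.8%, Program B 113/934 = 12.1% → the mentoring program
Overall: the mentoring program 1253/2760 = 45.4%, Program B 1195/3022 = 39.5% → the mentoring program

the mentoring program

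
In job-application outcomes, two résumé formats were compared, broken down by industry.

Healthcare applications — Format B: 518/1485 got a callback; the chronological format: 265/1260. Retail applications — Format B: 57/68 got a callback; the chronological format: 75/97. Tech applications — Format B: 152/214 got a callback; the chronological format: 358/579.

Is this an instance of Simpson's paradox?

Healthcare: Format B 518/1485 = 34.9%, the chronological format 265/1260 = 21.0% → Format B
Retail: Format B 57/68 = 83.8%, the chronological format 75/97 = 77.3% → Format B
Tech: Format B 152/214 = 71.0%, the chronological format 358/579 = 61.8% → Format B
Overall: Format B 727/1767 = 41.1%, the chronological format 698/1936 = 36.1% → Format B
Format B wins overall and in every industry group — no reversal.

No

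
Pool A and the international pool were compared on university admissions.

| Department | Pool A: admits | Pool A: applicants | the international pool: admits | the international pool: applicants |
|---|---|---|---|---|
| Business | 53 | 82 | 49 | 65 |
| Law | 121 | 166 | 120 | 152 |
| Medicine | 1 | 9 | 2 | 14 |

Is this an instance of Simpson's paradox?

No

Business: Pool A 53/82 = 64.6%, the international pool 49/65 = 75.4% → the international pool
Law: Pool A 121/166 = 72.9%, the international pool 120/152 = 78.9% → the international pool
Medicine: Pool A 1/9 = 11.1%, the international pool 2/14 = 14.3% → the international pool
Overall: Pool A 175/257 = 68.1%, the international pool 171/231 = 74.0% → the international pool
The international pool wins overall and in every department group — no reversal.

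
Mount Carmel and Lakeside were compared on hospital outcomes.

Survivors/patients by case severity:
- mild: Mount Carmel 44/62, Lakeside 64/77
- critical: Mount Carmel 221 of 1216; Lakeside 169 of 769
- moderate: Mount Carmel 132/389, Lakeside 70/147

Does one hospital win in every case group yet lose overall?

No

Mild: Mount Carmel 44/62 = 71.0%, Lakeside 64/77 = 83.1% → Lakeside
Critical: Mount Carmel 221/1216 = 18.2%, Lakeside 169/769 = 22.0% → Lakeside
Moderate: Mount Carmel 132/389 = 33.9%, Lakeside 70/147 = 47.6% → Lakeside
Overall: Mount Carmel 397/1667 = 23.8%, Lakeside 303/993 = 30.5% → Lakeside
Lakeside wins overall and in every case group — no reversal.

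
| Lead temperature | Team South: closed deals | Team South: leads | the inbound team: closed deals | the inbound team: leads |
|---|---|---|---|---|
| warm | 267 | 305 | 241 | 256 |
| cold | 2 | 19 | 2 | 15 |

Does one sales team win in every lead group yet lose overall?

Warm: Team South 267/305 = 87.5%, the inbound team 241/256 = 94.1% → the inbound team
Cold: Team South 2/19 = 10.5%, the inbound team 2/15 = 13.3% → the inbound team
Overall: Team South 269/324 = 83.0%, the inbound team 243/271 = 89.7% → the inbound team
The inbound team wins overall and in every lead group — no reversal.

No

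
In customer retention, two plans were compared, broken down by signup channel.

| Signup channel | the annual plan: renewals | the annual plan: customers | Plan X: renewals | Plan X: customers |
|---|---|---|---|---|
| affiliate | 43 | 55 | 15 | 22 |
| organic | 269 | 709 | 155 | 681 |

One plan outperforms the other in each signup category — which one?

the annual plan

Affiliate: the annual plan 43/55 = 78.2%, Plan X 15/22 = 68.2% → the annual plan
Organic: the annual plan 269/709 = 37.9%, Plan X 155/681 = 22.8% → the annual plan
The annual plan has the higher rate in both groups.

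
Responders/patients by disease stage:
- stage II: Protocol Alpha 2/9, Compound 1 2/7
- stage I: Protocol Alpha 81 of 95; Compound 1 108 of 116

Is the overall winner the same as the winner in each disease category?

Stage II: Protocol Alpha 2/9 = 22.2%, Compound 1 2/7 = 28.6% → Compound 1
Stage I: Protocol Alpha 81/95 = 85.3%, Compound 1 108/116 = 93.1% → Compound 1
Overall: Protocol Alpha 83/104 = 79.8%, Compound 1 110/123 = 89.4% → Compound 1
Compound 1 wins overall and in every disease group — no reversal.

Yes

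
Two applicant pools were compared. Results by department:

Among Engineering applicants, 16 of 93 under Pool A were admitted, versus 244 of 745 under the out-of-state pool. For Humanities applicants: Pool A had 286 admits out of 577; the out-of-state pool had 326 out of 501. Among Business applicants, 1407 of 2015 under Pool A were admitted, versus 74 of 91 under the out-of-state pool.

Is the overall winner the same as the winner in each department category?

No

Engineering: Pool A 16/93 = 17.2%, the out-of-state pool 244/745 = 32.8% → the out-of-state pool
Humanities: Pool A 286/577 = 49.6%, the out-of-state pool 326/501 = 65.1% → the out-of-state pool
Business: Pool A 1407/2015 = 69.8%, the out-of-state pool 74/91 = 81.3% → the out-of-state pool
Overall: Pool A 1709/2685 = 63.6%, the out-of-state pool 644/1337 = 48.2% → Pool A
The out-of-state pool wins each department group but Pool A wins overall — the comparison reverses. The out-of-state pool's applicants skew toward Engineering, which has a lower base rate.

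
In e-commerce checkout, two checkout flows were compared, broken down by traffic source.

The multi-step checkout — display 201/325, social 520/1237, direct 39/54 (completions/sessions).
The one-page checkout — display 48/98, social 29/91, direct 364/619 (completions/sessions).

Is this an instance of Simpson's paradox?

Display: the multi-step checkout 201/325 = 61.8%, the one-page checkout 48/98 = 49.0% → the multi-step checkout
Social: the multi-step checkout 520/1237 = 42.0%, the one-page checkout 29/91 = 31.9% → the multi-step checkout
Direct: the multi-step checkout 39/54 = 72.2%, the one-page checkout 364/619 = 58.8% → the multi-step checkout
Overall: the multi-step checkout 760/1616 = 47.0%, the one-page checkout 441/808 = 54.6% → the one-page checkout
The multi-step checkout wins each traffic group but the one-page checkout wins overall — the comparison reverses. The multi-step checkout's sessions skew toward social, which has a lower base rate.

Yes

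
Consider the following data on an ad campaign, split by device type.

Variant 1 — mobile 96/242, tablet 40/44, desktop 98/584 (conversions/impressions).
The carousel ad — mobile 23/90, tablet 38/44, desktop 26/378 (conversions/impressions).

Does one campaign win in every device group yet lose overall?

Mobile: Variant 1 96/242 = 39.7%, the carousel ad 23/90 = 25.6% → Variant 1
Tablet: Variant 1 40/44 = 90.9%, the carousel ad 38/44 = 86.4% → Variant 1
Desktop: Variant 1 98/584 = 16.8%, the carousel ad 26/378 = 6.9% → Variant 1
Overall: Variant 1 234/870 = 26.9%, the carousel ad 87/512 = 17.0% → Variant 1
Variant 1 wins overall and in every device group — no reversal.

No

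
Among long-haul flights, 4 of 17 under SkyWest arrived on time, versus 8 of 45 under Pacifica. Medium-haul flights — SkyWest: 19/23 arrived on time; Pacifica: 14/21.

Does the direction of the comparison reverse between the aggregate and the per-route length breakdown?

Long-haul: SkyWest 4/17 = 23.5%, Pacifica 8/45 = 17.8% → SkyWest
Medium-haul: SkyWest 19/23 = 82.6%, Pacifica 14/21 = 66.7% → SkyWest
Overall: SkyWest 23/40 = 57.5%, Pacifica 22/66 = 33.3% → SkyWest
SkyWest wins overall and in every route group — no reversal.

No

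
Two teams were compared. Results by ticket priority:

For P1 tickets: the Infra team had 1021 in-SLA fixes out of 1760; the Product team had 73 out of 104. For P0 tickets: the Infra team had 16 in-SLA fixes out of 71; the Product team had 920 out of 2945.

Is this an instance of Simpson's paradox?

Yes

P1: the Infra team 1021/1760 = 58.0%, the Product team 73/104 = 70.2% → the Product team
P0: the Infra team 16/71 = 22.5%, the Product team 920/2945 = 31.2% → the Product team
Overall: the Infra team 1037/1831 = 56.6%, the Product team 993/3049 = 32.6% → the Infra team
The Product team wins each ticket group but the Infra team wins overall — the comparison reverses. The Product team's tickets skew toward P0, which has a lower base rate.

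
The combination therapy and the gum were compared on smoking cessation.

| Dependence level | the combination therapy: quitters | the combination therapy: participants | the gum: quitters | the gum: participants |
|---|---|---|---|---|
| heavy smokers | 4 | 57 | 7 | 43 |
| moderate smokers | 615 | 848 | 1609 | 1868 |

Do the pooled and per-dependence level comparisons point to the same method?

Yes

Heavy smokers: the combination therapy 4/57 = 7.0%, the gum 7/43 = 16.3% → the gum
Moderate smokers: the combination therapy 615/848 = 72.5%, the gum 1609/1868 = 86.1% → the gum
Overall: the combination therapy 619/905 = 68.4%, the gum 1616/1911 = 84.6% → the gum
The gum wins overall and in every dependence group — no reversal.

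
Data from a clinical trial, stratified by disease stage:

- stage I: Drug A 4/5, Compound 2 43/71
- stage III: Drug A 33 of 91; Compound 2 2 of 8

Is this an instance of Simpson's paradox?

Yes

Stage I: Drug A 4/5 = 80.0%, Compound 2 43/71 = 60.6% → Drug A
Stage III: Drug A 33/91 = 36.3%, Compound 2 2/8 = 25.0% → Drug A
Overall: Drug A 37/96 = 38.5%, Compound 2 45/79 = 57.0% → Compound 2
Drug A wins each disease group but Compound 2 wins overall — the comparison reverses. Drug A's patients skew toward stage III, which has a lower base rate.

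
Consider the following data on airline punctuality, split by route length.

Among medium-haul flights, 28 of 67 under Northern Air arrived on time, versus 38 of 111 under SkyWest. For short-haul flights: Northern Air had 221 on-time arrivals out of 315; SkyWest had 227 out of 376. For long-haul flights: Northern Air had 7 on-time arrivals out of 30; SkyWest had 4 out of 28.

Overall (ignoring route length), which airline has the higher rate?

Medium-haul: Northern Air 28/67 = 41.8%, SkyWest 38/111 = 34.2% → Northern Air
Short-haul: Northern Air 221/315 = 70.2%, SkyWest 227/376 = 60.4% → Northern Air
Long-haul: Northern Air 7/30 = 23.3%, SkyWest 4/28 = 14.3% → Northern Air
Overall: Northern Air 256/412 = 62.1%, SkyWest 269/515 = 52.2% → Northern Air

Northern Air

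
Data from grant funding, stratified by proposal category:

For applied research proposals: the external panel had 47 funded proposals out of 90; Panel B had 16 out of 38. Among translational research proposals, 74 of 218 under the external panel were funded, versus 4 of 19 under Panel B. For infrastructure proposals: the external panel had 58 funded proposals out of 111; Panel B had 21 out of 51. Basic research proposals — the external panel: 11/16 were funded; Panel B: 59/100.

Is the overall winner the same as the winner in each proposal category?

Applied research: the external panel 47/90 = 52.2%, Panel B 16/38 = 42.1% → the external panel
Translational research: the external panel 74/218 = 33.9%, Panel B 4/19 = 21.1% → the external panel
Infrastructure: the external panel 58/111 = 52.3%, Panel B 21/51 = 41.2% → the external panel
Basic research: the external panel 11/16 = 68.8%, Panel B 59/100 = 59.0% → the external panel
Overall: the external panel 190/435 = 43.7%, Panel B 100/208 = 48.1% → Panel B
The external panel wins each proposal group but Panel B wins overall — the comparison reverses. The external panel's proposals skew toward translational research, which has a lower base rate.

No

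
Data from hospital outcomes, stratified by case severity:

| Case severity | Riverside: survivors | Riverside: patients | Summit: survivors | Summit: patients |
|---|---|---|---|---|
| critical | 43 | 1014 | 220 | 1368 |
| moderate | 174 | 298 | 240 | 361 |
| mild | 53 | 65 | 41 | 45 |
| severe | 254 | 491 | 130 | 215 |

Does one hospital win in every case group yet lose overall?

Critical: Riverside 43/1014 = 4.2%, Summit 220/1368 = 16.1% → Summit
Moderate: Riverside 174/298 = 58.4%, Summit 240/361 = 66.5% → Summit
Mild: Riverside 53/65 = 81.5%, Summit 41/45 = 91.1% → Summit
Severe: Riverside 254/491 = 51.7%, Summit 130/215 = 60.5% → Summit
Overall: Riverside 524/1868 = 28.1%, Summit 631/1989 = 31.7% → Summit
Summit wins overall and in every case group — no reversal.

No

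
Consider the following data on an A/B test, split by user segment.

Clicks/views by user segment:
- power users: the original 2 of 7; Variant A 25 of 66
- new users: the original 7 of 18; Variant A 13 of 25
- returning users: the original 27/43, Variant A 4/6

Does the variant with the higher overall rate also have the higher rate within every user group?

Power users: the original 2/7 = 28.6%, Variant A 25/66 = 37.9% → Variant A
New users: the original 7/18 = 38.9%, Variant A 13/25 = 52.0% → Variant A
Returning users: the original 27/43 = 62.8%, Variant A 4/6 = 66.7% → Variant A
Overall: the original 36/68 = 52.9%, Variant A 42/97 = 43.3% → the original
Variant A wins each user group but the original wins overall — the comparison reverses. Variant A's views skew toward power users, which has a lower base rate.

No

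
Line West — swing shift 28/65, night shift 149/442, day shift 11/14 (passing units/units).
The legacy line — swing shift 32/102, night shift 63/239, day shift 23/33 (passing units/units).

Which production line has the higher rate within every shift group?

Line West

Swing shift: Line West 28/65 = 43.1%, the legacy line 32/102 = 31.4% → Line West
Night shift: Line West 149/442 = 33.7%, the legacy line 63/239 = 26.4% → Line West
Day shift: Line West 11/14 = 78.6%, the legacy line 23/33 = 69.7% → Line West
Line West has the higher rate in all 3 groups.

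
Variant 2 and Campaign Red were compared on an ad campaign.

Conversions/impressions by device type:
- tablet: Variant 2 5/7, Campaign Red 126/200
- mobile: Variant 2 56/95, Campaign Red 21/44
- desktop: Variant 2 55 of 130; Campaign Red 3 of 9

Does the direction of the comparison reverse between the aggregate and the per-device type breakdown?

Tablet: Variant 2 5/7 = 71.4%, Campaign Red 126/200 = 63.0% → Variant 2
Mobile: Variant 2 56/95 = 58.9%, Campaign Red 21/44 = 47.7% → Variant 2
Desktop: Variant 2 55/130 = 42.3%, Campaign Red 3/9 = 33.3% → Variant 2
Overall: Variant 2 116/232 = 50.0%, Campaign Red 150/253 = 59.3% → Campaign Red
Variant 2 wins each device group but Campaign Red wins overall — the comparison reverses. Variant 2's impressions skew toward desktop, which has a lower base rate.

Yes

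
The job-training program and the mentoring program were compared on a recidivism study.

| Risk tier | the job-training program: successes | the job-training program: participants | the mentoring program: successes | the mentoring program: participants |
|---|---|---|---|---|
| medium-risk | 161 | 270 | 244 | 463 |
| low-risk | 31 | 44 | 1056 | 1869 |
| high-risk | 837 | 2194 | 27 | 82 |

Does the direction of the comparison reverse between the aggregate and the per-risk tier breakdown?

Yes

Medium-risk: the job-training program 161/270 = 59.6%, the mentoring program 244/463 = 52.7% → the job-training program
Low-risk: the job-training program 31/44 = 70.5%, the mentoring program 1056/1869 = 56.5% → the job-training program
High-risk: the job-training program 837/2194 = 38.1%, the mentoring program 27/82 = 32.9% → the job-training program
Overall: the job-training program 1029/2508 = 41.0%, the mentoring program 1327/2414 = 55.0% → the mentoring program
The job-training program wins each risk group but the mentoring program wins overall — the comparison reverses. The job-training program's participants skew toward high-risk, which has a lower base rate.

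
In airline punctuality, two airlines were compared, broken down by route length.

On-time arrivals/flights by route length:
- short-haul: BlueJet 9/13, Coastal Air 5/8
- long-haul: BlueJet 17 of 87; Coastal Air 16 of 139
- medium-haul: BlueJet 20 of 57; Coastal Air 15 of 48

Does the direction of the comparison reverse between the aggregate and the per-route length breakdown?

Short-haul: BlueJet 9/13 = 69.2%, Coastal Air 5/8 = 62.5% → BlueJet
Long-haul: BlueJet 17/87 = 19.5%, Coastal Air 16/139 = 11.5% → BlueJet
Medium-haul: BlueJet 20/57 = 35.1%, Coastal Air 15/48 = 31.2% → BlueJet
Overall: BlueJet 46/157 = 29.3%, Coastal Air 36/195 = 18.5% → BlueJet
BlueJet wins overall and in every route group — no reversal.

No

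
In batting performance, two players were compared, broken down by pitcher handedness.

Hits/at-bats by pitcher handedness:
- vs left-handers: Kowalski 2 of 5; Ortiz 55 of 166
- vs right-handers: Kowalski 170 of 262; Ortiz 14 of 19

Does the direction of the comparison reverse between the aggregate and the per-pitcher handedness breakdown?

No

Vs left-handers: Kowalski 2/5 = 40.0%, Ortiz 55/166 = 33.1% → Kowalski
Vs right-handers: Kowalski 170/262 = 64.9%, Ortiz 14/19 = 73.7% → Ortiz
Overall: Kowalski 172/267 = 64.4%, Ortiz 69/185 = 37.3% → Kowalski
Neither sweeps: Kowalski wins 1 of 2 groups, Ortiz wins 1. Kowalski wins overall but not every group — no Simpson reversal.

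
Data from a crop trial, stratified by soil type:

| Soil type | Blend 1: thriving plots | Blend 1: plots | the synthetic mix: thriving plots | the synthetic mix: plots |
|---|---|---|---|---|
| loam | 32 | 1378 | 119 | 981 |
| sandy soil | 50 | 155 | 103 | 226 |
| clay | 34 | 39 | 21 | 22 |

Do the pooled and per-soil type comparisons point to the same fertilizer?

Loam: Blend 1 32/1378 = 2.3%, the synthetic mix 119/981 = 12.1% → the synthetic mix
Sandy soil: Blend 1 50/155 = 32.3%, the synthetic mix 103/226 = 45.6% → the synthetic mix
Clay: Blend 1 34/39 = 87.2%, the synthetic mix 21/22 = 95.5% → the synthetic mix
Overall: Blend 1 116/1572 = 7.4%, the synthetic mix 243/1229 = 19.8% → the synthetic mix
The synthetic mix wins overall and in every soil group — no reversal.

Yes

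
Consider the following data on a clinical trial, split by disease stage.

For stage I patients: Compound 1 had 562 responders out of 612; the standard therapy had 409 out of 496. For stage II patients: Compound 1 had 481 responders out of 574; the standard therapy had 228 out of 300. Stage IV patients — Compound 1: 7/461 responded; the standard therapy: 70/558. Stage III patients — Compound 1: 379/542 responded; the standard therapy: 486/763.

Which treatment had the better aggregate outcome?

Compound 1

Stage I: Compound 1 562/612 = 91.8%, the standard therapy 409/496 = 82.5% → Compound 1
Stage II: Compound 1 481/574 = 83.8%, the standard therapy 228/300 = 76.0% → Compound 1
Stage IV: Compound 1 7/461 = 1.5%, the standard therapy 70/558 = 12.5% → the standard therapy
Stage III: Compound 1 379/542 = 69.9%, the standard therapy 486/763 = 63.7% → Compound 1
Overall: Compound 1 1429/2189 = 65.3%, the standard therapy 1193/2117 = 56.4% → Compound 1
(Neither sweeps every disease group, but Compound 1 has the higher pooled rate.)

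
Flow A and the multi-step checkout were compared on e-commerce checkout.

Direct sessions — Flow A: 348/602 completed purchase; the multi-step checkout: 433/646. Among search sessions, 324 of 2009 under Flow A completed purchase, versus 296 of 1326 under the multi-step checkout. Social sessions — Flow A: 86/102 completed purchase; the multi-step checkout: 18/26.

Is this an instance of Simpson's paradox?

No

Direct: Flow A 348/602 = 57.8%, the multi-step checkout 433/646 = 67.0% → the multi-step checkout
Search: Flow A 324/2009 = 16.1%, the multi-step checkout 296/1326 = 22.3% → the multi-step checkout
Social: Flow A 86/102 = 84.3%, the multi-step checkout 18/26 = 69.2% → Flow A
Overall: Flow A 758/2713 = 27.9%, the multi-step checkout 747/1998 = 37.4% → the multi-step checkout
Neither sweeps: Flow A wins 1 of 3 groups, the multi-step checkout wins 2. The multi-step checkout wins overall but not every group — no Simpson reversal.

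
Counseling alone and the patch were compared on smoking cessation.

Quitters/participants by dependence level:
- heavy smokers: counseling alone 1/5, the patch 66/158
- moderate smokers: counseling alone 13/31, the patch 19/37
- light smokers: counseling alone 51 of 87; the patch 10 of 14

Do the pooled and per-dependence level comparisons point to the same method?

No

Heavy smokers: counseling alone 1/5 = 20.0%, the patch 66/158 = 41.8% → the patch
Moderate smokers: counseling alone 13/31 = 41.9%, the patch 19/37 = 51.4% → the patch
Light smokers: counseling alone 51/87 = 58.6%, the patch 10/14 = 71.4% → the patch
Overall: counseling alone 65/123 = 52.8%, the patch 95/209 = 45.5% → counseling alone
The patch wins each dependence group but counseling alone wins overall — the comparison reverses. The patch's participants skew toward heavy smokers, which has a lower base rate.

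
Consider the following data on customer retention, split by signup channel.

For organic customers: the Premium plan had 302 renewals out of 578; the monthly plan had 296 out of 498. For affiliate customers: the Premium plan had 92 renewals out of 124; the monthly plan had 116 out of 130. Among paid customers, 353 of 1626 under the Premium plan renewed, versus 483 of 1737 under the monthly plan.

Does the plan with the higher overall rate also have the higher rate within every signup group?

Yes

Organic: the Premium plan 302/578 = 52.2%, the monthly plan 296/498 = 59.4% → the monthly plan
Affiliate: the Premium plan 92/124 = 74.2%, the monthly plan 116/130 = 89.2% → the monthly plan
Paid: the Premium plan 353/1626 = 21.7%, the monthly plan 483/1737 = 27.8% → the monthly plan
Overall: the Premium plan 747/2328 = 32.1%, the monthly plan 895/2365 = 37.8% → the monthly plan
The monthly plan wins overall and in every signup group — no reversal.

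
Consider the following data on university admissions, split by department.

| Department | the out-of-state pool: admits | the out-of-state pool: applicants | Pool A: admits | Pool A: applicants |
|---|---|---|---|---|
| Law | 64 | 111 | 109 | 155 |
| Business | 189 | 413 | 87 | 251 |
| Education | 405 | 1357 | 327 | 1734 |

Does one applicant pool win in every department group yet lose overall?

No

Law: the out-of-state pool 64/111 = 57.7%, Pool A 109/155 = 70.3% → Pool A
Business: the out-of-state pool 189/413 = 45.8%, Pool A 87/251 = 34.7% → the out-of-state pool
Education: the out-of-state pool 405/1357 = 29.8%, Pool A 327/1734 = 18.9% → the out-of-state pool
Overall: the out-of-state pool 658/1881 = 35.0%, Pool A 523/2140 = 24.4% → the out-of-state pool
Neither sweeps: the out-of-state pool wins 2 of 3 groups, Pool A wins 1. The out-of-state pool wins overall but not every group — no Simpson reversal.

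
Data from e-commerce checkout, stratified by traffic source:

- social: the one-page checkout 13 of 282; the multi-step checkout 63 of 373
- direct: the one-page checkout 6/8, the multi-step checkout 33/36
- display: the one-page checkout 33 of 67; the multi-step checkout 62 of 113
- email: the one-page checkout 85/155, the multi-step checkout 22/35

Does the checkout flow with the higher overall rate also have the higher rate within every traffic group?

Yes

Social: the one-page checkout 13/282 = 4.6%, the multi-step checkout 63/373 = 16.9% → the multi-step checkout
Direct: the one-page checkout 6/8 = 75.0%, the multi-step checkout 33/36 = 91.7% → the multi-step checkout
Display: the one-page checkout 33/67 = 49.3%, the multi-step checkout 62/113 = 54.9% → the multi-step checkout
Email: the one-page checkout 85/155 = 54.8%, the multi-step checkout 22/35 = 62.9% → the multi-step checkout
Overall: the one-page checkout 137/512 = 26.8%, the multi-step checkout 180/557 = 32.3% → the multi-step checkout
The multi-step checkout wins overall and in every traffic group — no reversal.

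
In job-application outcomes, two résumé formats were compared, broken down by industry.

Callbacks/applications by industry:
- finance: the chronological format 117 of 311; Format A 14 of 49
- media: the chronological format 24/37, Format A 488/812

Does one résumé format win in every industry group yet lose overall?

Yes

Finance: the chronological format 117/311 = 37.6%, Format A 14/49 = 28.6% → the chronological format
Media: the chronological format 24/37 = 64.9%, Format A 488/812 = 60.1% → the chronological format
Overall: the chronological format 141/348 = 40.5%, Format A 502/861 = 58.3% → Format A
The chronological format wins each industry group but Format A wins overall — the comparison reverses. The chronological format's applications skew toward finance, which has a lower base rate.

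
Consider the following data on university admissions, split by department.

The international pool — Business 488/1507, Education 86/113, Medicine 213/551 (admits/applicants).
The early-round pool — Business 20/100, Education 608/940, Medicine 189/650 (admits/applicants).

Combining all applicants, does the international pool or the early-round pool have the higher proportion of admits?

Business: the international pool 488/1507 = 32.4%, the early-round pool 20/100 = 20.0% → the international pool
Education: the international pool 86/113 = 76.1%, the early-round pool 608/940 = 64.7% → the international pool
Medicine: the international pool 213/551 = 38.7%, the early-round pool 189/650 = 29.1% → the international pool
Overall: the international pool 787/2171 = 36.3%, the early-round pool 817/1690 = 48.3% → the early-round pool
(The international pool wins every department group but the early-round pool wins overall — the international pool's applicants skew toward the low-rate Business group.)

the early-round pool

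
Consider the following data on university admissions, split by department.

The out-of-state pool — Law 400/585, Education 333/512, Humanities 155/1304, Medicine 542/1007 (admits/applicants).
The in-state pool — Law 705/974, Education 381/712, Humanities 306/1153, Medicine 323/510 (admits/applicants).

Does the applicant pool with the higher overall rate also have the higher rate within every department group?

No

Law: the out-of-state pool 400/585 = 68.4%, the in-state pool 705/974 = 72.4% → the in-state pool
Education: the out-of-state pool 333/512 = 65.0%, the in-state pool 381/712 = 53.5% → the out-of-state pool
Humanities: the out-of-state pool 155/1304 = 11.9%, the in-state pool 306/1153 = 26.5% → the in-state pool
Medicine: the out-of-state pool 542/1007 = 53.8%, the in-state pool 323/510 = 63.3% → the in-state pool
Overall: the out-of-state pool 1430/3408 = 42.0%, the in-state pool 1715/3349 = 51.2% → the in-state pool
Neither sweeps: the out-of-state pool wins 1 of 4 groups, the in-state pool wins 3. The in-state pool wins overall but not every group — no Simpson reversal.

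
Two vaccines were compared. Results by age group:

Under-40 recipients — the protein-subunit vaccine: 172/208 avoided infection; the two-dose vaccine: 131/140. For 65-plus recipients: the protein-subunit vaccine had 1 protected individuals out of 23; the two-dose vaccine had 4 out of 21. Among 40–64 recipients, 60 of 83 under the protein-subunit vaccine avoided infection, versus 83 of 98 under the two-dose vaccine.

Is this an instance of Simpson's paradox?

No

Under-40: the protein-subunit vaccine 172/208 = 82.7%, the two-dose vaccine 131/140 = 93.6% → the two-dose vaccine
65-plus: the protein-subunit vaccine 1/23 = 4.3%, the two-dose vaccine 4/21 = 19.0% → the two-dose vaccine
40–64: the protein-subunit vaccine 60/83 = 72.3%, the two-dose vaccine 83/98 = 84.7% → the two-dose vaccine
Overall: the protein-subunit vaccine 233/314 = 74.2%, the two-dose vaccine 218/259 = 84.2% → the two-dose vaccine
The two-dose vaccine wins overall and in every age group — no reversal.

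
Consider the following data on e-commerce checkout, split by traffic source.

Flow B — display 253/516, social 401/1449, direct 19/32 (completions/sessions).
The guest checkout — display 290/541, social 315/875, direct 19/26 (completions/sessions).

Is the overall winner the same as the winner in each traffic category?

Display: Flow B 253/516 = 49.0%, the guest checkout 290/541 = 53.6% → the guest checkout
Social: Flow B 401/1449 = 27.7%, the guest checkout 315/875 = 36.0% → the guest checkout
Direct: Flow B 19/32 = 59.4%, the guest checkout 19/26 = 73.1% → the guest checkout
Overall: Flow B 673/1997 = 33.7%, the guest checkout 624/1442 = 43.3% → the guest checkout
The guest checkout wins overall and in every traffic group — no reversal.

Yes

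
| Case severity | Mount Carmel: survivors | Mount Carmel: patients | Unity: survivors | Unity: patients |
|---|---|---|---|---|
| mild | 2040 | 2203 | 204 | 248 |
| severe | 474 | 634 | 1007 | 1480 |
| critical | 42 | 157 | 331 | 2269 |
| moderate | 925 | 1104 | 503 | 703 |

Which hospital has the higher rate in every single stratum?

Mount Carmel

Mild: Mount Carmel 2040/2203 = 92.6%, Unity 204/248 = 82.3% → Mount Carmel
Severe: Mount Carmel 474/634 = 74.8%, Unity 1007/1480 = 68.0% → Mount Carmel
Critical: Mount Carmel 42/157 = 26.8%, Unity 331/2269 = 14.6% → Mount Carmel
Moderate: Mount Carmel 925/1104 = 83.8%, Unity 503/703 = 71.6% → Mount Carmel
Mount Carmel has the higher rate in all 4 groups.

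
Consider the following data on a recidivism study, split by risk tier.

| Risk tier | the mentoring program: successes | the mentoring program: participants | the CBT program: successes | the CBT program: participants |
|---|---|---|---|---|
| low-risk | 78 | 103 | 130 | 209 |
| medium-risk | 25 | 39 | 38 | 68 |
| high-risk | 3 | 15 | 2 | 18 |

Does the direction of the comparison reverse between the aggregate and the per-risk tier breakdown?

Low-risk: the mentoring program 78/103 = 75.7%, the CBT program 130/209 = 62.2% → the mentoring program
Medium-risk: the mentoring program 25/39 = 64.1%, the CBT program 38/68 = 55.9% → the mentoring program
High-risk: the mentoring program 3/15 = 20.0%, the CBT program 2/18 = 11.1% → the mentoring program
Overall: the mentoring program 106/157 = 67.5%, the CBT program 170/295 = 57.6% → the mentoring program
The mentoring program wins overall and in every risk group — no reversal.

No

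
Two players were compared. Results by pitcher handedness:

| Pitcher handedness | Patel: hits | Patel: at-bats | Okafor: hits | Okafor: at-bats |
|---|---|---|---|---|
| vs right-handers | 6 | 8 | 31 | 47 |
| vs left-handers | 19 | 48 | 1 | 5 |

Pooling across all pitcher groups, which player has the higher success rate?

Okafor

Vs right-handers: Patel 6/8 = 75.0%, Okafor 31/47 = 66.0% → Patel
Vs left-handers: Patel 19/48 = 39.6%, Okafor 1/5 = 20.0% → Patel
Overall: Patel 25/56 = 44.6%, Okafor 32/52 = 61.5% → Okafor
(Patel wins every pitcher group but Okafor wins overall — Patel's at-bats skew toward the low-rate vs left-handers group.)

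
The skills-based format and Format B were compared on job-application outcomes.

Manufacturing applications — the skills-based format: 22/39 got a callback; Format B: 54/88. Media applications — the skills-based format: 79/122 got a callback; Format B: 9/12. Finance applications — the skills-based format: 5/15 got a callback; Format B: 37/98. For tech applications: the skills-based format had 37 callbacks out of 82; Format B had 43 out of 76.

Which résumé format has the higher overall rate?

the skills-based format

Manufacturing: the skills-based format 22/39 = 56.4%, Format B 54/88 = 61.4% → Format B
Media: the skills-based format 79/122 = 64.8%, Format B 9/12 = 75.0% → Format B
Finance: the skills-based format 5/15 = 33.3%, Format B 37/98 = 37.8% → Format B
Tech: the skills-based format 37/82 = 45.1%, Format B 43/76 = 56.6% → Format B
Overall: the skills-based format 143/258 = 55.4%, Format B 143/274 = 52.2% → the skills-based format
(Format B wins every industry group but the skills-based format wins overall — Format B's applications skew toward the low-rate finance group.)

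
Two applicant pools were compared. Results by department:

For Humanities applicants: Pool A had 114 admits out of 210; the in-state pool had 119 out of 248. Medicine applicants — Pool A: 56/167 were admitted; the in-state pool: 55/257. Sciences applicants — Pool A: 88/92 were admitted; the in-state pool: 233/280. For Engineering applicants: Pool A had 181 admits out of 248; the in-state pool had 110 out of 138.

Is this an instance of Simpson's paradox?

No

Humanities: Pool A 114/210 = 54.3%, the in-state pool 119/248 = 48.0% → Pool A
Medicine: Pool A 56/167 = 33.5%, the in-state pool 55/257 = 21.4% → Pool A
Sciences: Pool A 88/92 = 95.7%, the in-state pool 233/280 = 83.2% → Pool A
Engineering: Pool A 181/248 = 73.0%, the in-state pool 110/138 = 79.7% → the in-state pool
Overall: Pool A 439/717 = 61.2%, the in-state pool 517/923 = 56.0% → Pool A
Neither sweeps: Pool A wins 3 of 4 groups, the in-state pool wins 1. Pool A wins overall but not every group — no Simpson reversal.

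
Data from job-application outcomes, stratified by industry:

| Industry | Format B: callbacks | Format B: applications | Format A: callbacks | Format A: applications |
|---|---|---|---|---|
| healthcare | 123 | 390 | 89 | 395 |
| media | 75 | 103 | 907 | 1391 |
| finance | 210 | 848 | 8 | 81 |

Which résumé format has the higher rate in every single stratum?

Format B

Healthcare: Format B 123/390 = 31.5%, Format A 89/395 = 22.5% → Format B
Media: Format B 75/103 = 72.8%, Format A 907/1391 = 65.2% → Format B
Finance: Format B 210/848 = 24.8%, Format A 8/81 = 9.9% → Format B
Format B has the higher rate in all 3 groups.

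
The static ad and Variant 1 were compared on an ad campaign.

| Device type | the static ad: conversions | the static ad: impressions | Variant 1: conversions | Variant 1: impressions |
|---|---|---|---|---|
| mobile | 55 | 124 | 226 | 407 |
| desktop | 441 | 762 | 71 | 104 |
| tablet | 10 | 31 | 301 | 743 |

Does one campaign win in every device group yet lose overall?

Yes

Mobile: the static ad 55/124 = 44.4%, Variant 1 226/407 = 55.5% → Variant 1
Desktop: the static ad 441/762 = 57.9%, Variant 1 71/104 = 68.3% → Variant 1
Tablet: the static ad 10/31 = 32.3%, Variant 1 301/743 = 40.5% → Variant 1
Overall: the static ad 506/917 = 55.2%, Variant 1 598/1254 = 47.7% → the static ad
Variant 1 wins each device group but the static ad wins overall — the comparison reverses. Variant 1's impressions skew toward tablet, which has a lower base rate.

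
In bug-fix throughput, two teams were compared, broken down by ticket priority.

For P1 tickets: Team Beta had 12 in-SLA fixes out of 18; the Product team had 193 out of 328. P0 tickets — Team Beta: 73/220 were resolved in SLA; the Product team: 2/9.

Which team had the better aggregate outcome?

P1: Team Beta 12/18 = 66.7%, the Product team 193/328 = 58.8% → Team Beta
P0: Team Beta 73/220 = 33.2%, the Product team 2/9 = 22.2% → Team Beta
Overall: Team Beta 85/238 = 35.7%, the Product team 195/337 = 57.9% → the Product team
(Team Beta wins every ticket group but the Product team wins overall — Team Beta's tickets skew toward the low-rate P0 group.)

the Product team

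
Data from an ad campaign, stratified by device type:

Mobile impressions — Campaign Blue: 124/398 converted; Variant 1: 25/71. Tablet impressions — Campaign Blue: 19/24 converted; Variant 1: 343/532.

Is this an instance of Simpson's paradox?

No

Mobile: Campaign Blue 124/398 = 31.2%, Variant 1 25/71 = 35.2% → Variant 1
Tablet: Campaign Blue 19/24 = 79.2%, Variant 1 343/532 = 64.5% → Campaign Blue
Overall: Campaign Blue 143/422 = 33.9%, Variant 1 368/603 = 61.0% → Variant 1
Neither sweeps: Campaign Blue wins 1 of 2 groups, Variant 1 wins 1. Variant 1 wins overall but not every group — no Simpson reversal.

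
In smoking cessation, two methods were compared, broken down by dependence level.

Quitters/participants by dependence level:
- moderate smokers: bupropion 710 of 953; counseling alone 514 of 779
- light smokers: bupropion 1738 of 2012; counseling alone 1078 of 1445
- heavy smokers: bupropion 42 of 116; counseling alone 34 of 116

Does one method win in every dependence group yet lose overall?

No

Moderate smokers: bupropion 710/953 = 74.5%, counseling alone 514/779 = 66.0% → bupropion
Light smokers: bupropion 1738/2012 = 86.4%, counseling alone 1078/1445 = 74.6% → bupropion
Heavy smokers: bupropion 42/116 = 36.2%, counseling alone 34/116 = 29.3% → bupropion
Overall: bupropion 2490/3081 = 80.8%, counseling alone 1626/2340 = 69.5% → bupropion
Bupropion wins overall and in every dependence group — no reversal.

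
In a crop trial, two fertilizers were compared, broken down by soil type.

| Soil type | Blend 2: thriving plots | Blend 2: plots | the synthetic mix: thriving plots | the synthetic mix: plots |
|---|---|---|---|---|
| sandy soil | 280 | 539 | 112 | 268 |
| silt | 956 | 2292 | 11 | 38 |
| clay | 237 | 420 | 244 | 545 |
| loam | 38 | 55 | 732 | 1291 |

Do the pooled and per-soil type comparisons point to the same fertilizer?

No

Sandy soil: Blend 2 280/539 = 51.9%, the synthetic mix 112/268 = 41.8% → Blend 2
Silt: Blend 2 956/2292 = 41.7%, the synthetic mix 11/38 = 28.9% → Blend 2
Clay: Blend 2 237/420 = 56.4%, the synthetic mix 244/545 = 44.8% → Blend 2
Loam: Blend 2 38/55 = 69.1%, the synthetic mix 732/1291 = 56.7% → Blend 2
Overall: Blend 2 1511/3306 = 45.7%, the synthetic mix 1099/2142 = 51.3% → the synthetic mix
Blend 2 wins each soil group but the synthetic mix wins overall — the comparison reverses. Blend 2's plots skew toward silt, which has a lower base rate.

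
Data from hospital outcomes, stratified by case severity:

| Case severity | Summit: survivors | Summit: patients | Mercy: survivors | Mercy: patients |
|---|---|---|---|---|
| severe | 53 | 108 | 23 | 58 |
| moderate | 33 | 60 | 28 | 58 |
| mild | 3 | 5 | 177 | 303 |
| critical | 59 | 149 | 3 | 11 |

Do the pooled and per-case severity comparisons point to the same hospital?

Severe: Summit 53/108 = 49.1%, Mercy 23/58 = 39.7% → Summit
Moderate: Summit 33/60 = 55.0%, Mercy 28/58 = 48.3% → Summit
Mild: Summit 3/5 = 60.0%, Mercy 177/303 = 58.4% → Summit
Critical: Summit 59/149 = 39.6%, Mercy 3/11 = 27.3% → Summit
Overall: Summit 148/322 = 46.0%, Mercy 231/430 = 53.7% → Mercy
Summit wins each case group but Mercy wins overall — the comparison reverses. Summit's patients skew toward critical, which has a lower base rate.

No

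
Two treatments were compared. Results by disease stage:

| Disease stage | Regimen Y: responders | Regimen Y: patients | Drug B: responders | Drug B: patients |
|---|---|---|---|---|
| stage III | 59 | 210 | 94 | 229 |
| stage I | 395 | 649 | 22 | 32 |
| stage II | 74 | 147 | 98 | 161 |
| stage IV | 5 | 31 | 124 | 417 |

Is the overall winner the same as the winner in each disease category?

Stage III: Regimen Y 59/210 = 28.1%, Drug B 94/229 = 41.0% → Drug B
Stage I: Regimen Y 395/649 = 60.9%, Drug B 22/32 = 68.8% → Drug B
Stage II: Regimen Y 74/147 = 50.3%, Drug B 98/161 = 60.9% → Drug B
Stage IV: Regimen Y 5/31 = 16.1%, Drug B 124/417 = 29.7% → Drug B
Overall: Regimen Y 533/1037 = 51.4%, Drug B 338/839 = 40.3% → Regimen Y
Drug B wins each disease group but Regimen Y wins overall — the comparison reverses. Drug B's patients skew toward stage IV, which has a lower base rate.

No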